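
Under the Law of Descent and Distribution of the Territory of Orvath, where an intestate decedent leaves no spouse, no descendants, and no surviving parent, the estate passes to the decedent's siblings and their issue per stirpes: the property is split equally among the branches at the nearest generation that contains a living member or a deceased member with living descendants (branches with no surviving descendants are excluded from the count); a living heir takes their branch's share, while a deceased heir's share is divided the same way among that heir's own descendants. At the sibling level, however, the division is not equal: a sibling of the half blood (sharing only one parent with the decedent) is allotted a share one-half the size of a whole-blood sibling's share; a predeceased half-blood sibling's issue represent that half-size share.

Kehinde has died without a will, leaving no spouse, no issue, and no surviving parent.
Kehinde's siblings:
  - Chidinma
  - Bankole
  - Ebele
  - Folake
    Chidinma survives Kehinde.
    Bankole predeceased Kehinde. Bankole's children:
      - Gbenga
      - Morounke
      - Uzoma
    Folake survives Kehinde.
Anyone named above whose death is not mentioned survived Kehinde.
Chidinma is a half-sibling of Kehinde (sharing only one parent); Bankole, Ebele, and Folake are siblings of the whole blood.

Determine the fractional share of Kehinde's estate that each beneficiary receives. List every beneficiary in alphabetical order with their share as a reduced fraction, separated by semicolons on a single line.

No spouse, descendants, or parent survives, so the estate passes to Kehinde's siblings per stirpes.
Half-blood siblings count for one-half the weight of whole-blood siblings at the initial division.
Dividing 1 in proportion to weights (total weight 7/2): Chidinma (weight 1/2) → 1/7; Bankole (weight 1) → 2/7; Ebele (weight 1) → 2/7; Folake (weight 1) → 2/7.
Chidinma is living and takes 1/7.
Bankole predeceased; the 2/7 allotted to Bankole's branch passes to Bankole's issue by representation.
The 2/7 is divided into 3 equal shares of 2/21 among Gbenga, Morounke, Uzoma.
Gbenga is living and takes 2/21.
Morounke is living and takes 2/21.
Uzoma is living and takes 2/21.
Ebele is living and takes 2/7.
Folake is living and takes 2/7.

Chidinma 1/7; Ebele 2/7; Folake 2/7; Gbenga 2/21; Morounke 2/21; Uzoma 2/21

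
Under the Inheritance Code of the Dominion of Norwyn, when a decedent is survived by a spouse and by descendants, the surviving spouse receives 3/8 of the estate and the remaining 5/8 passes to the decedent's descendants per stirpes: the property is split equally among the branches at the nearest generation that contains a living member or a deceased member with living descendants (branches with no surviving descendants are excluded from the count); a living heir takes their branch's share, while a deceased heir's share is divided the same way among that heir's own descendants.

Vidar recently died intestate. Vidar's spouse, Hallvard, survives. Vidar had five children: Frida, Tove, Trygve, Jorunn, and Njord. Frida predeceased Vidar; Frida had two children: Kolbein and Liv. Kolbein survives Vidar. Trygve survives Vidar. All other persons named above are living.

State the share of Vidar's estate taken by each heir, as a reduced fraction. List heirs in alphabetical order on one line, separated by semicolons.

Hallvard, as surviving spouse, takes 3/8.
The remaining 5/8 passes to Vidar's descendants per stirpes.
The 5/8 is divided into 5 equal shares of 1/8 among Frida, Tove, Trygve, Jorunn, Njord.
Frida predeceased; the 1/8 allotted to Frida's branch passes to Frida's issue by representation.
The 1/8 is divided into 2 equal shares of 1/16 among Kolbein, Liv.
Kolbein is living and takes 1/16.
Liv is living and takes 1/16.
Tove is living and takes 1/8.
Trygve is living and takes 1/8.
Jorunn is living and takes 1/8.
Njord is living and takes 1/8.

Hallvard 3/8; Jorunn 1/8; Kolbein 1/16; Liv 1/16; Njord 1/8; Tove 1/8; Trygve 1/8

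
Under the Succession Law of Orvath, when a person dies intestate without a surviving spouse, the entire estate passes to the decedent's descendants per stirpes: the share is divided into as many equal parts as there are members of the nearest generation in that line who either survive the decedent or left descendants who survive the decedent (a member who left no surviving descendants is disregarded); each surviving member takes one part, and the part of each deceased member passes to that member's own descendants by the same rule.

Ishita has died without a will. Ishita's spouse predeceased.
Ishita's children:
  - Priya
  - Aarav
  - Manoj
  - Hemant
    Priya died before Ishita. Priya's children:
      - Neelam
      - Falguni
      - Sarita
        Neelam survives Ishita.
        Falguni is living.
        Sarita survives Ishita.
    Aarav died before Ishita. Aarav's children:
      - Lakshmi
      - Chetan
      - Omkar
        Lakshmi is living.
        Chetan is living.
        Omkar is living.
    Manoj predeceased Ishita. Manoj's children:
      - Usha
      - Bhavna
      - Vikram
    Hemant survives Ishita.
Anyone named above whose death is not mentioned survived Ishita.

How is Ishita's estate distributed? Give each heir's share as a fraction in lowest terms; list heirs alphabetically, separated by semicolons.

There is no surviving spouse, so the entire estate passes to Ishita's descendants per stirpes.
The estate is divided into 4 equal shares of 1/4 among Priya, Aarav, Manoj, Hemant.
Priya predeceased; the 1/4 allotted to Priya's branch passes to Priya's issue by representation.
The 1/4 is divided into 3 equal shares of 1/12 among Neelam, Falguni, Sarita.
Neelam is living and takes 1/12.
Falguni is living and takes 1/12.
Sarita is living and takes 1/12.
Aarav predeceased; the 1/4 allotted to Aarav's branch passes to Aarav's issue by representation.
The 1/4 is divided into 3 equal shares of 1/12 among Lakshmi, Chetan, Omkar.
Lakshmi is living and takes 1/12.
Chetan is living and takes 1/12.
Omkar is living and takes 1/12.
Manoj predeceased; the 1/4 allotted to Manoj's branch passes to Manoj's issue by representation.
The 1/4 is divided into 3 equal shares of 1/12 among Usha, Bhavna, Vikram.
Usha is living and takes 1/12.
Bhavna is living and takes 1/12.
Vikram is living and takes 1/12.
Hemant is living and takes 1/4.

Bhavna 1/12; Chetan 1/12; Falguni 1/12; Hemant 1/4; Lakshmi 1/12; Neelam 1/12; Omkar 1/12; Sarita 1/12; Usha 1/12; Vikram 1/12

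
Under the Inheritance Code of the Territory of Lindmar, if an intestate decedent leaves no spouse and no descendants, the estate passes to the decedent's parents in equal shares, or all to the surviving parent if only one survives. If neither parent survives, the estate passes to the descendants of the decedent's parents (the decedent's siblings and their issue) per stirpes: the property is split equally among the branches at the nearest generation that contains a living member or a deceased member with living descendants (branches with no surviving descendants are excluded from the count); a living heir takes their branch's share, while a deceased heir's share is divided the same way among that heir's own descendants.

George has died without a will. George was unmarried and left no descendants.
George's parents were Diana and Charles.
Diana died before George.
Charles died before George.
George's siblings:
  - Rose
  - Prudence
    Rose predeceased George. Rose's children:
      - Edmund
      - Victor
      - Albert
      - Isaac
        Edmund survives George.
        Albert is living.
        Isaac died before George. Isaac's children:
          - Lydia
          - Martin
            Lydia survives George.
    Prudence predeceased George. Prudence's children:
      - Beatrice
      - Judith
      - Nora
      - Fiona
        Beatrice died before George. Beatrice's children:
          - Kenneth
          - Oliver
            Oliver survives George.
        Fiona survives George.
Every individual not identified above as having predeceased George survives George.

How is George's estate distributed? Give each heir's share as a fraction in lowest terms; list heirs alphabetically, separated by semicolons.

Albert 1/8; Edmund 1/8; Fiona 1/8; Judith 1/8; Kenneth 1/16; Lydia 1/16; Martin 1/16; Nora 1/8; Oliver 1/16; Victor 1/8

Neither parent survives and there are no descendants, so the estate passes to George's siblings and their issue per stirpes.
The estate is divided into 2 equal shares of 1/2 among Rose, Prudence.
Rose predeceased; the 1/2 allotted to Rose's branch passes to Rose's issue by representation.
The 1/2 is divided into 4 equal shares of 1/8 among Edmund, Victor, Albert, Isaac.
Edmund is living and takes 1/8.
Victor is living and takes 1/8.
Albert is living and takes 1/8.
Isaac predeceased; the 1/8 allotted to Isaac's branch passes to Isaac's issue by representation.
The 1/8 is divided into 2 equal shares of 1/16 among Lydia, Martin.
Lydia is living and takes 1/16.
Martin is living and takes 1/16.
Prudence predeceased; the 1/2 allotted to Prudence's branch passes to Prudence's issue by representation.
The 1/2 is divided into 4 equal shares of 1/8 among Beatrice, Judith, Nora, Fiona.
Beatrice predeceased; the 1/8 allotted to Beatrice's branch passes to Beatrice's issue by representation.
The 1/8 is divided into 2 equal shares of 1/16 among Kenneth, Oliver.
Kenneth is living and takes 1/16.
Oliver is living and takes 1/16.
Judith is living and takes 1/8.
Nora is living and takes 1/8.
Fiona is living and takes 1/8.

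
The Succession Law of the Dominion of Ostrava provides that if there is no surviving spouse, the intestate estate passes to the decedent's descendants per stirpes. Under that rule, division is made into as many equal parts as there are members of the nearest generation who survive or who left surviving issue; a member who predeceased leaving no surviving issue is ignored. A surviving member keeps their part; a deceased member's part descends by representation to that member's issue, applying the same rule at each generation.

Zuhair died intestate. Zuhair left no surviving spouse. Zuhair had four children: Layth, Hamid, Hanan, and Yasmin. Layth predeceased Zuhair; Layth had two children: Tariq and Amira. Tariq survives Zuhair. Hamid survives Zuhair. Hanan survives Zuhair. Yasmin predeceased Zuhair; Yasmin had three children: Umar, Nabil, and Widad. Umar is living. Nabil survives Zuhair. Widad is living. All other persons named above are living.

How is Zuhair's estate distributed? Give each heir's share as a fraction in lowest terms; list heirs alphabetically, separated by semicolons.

Amira 1/8; Hamid 1/4; Hanan 1/4; Nabil 1/12; Tariq 1/8; Umar 1/12; Widad 1/12

There is no surviving spouse, so the entire estate passes to Zuhair's descendants per stirpes.
The estate is divided into 4 equal shares of 1/4 among Layth, Hamid, Hanan, Yasmin.
Layth predeceased; the 1/4 allotted to Layth's branch passes to Layth's issue by representation.
The 1/4 is divided into 2 equal shares of 1/8 among Tariq, Amira.
Tariq is living and takes 1/8.
Amira is living and takes 1/8.
Hamid is living and takes 1/4.
Hanan is living and takes 1/4.
Yasmin predeceased; the 1/4 allotted to Yasmin's branch passes to Yasmin's issue by representation.
The 1/4 is divided into 3 equal shares of 1/12 among Umar, Nabil, Widad.
Umar is living and takes 1/12.
Nabil is living and takes 1/12.
Widad is living and takes 1/12.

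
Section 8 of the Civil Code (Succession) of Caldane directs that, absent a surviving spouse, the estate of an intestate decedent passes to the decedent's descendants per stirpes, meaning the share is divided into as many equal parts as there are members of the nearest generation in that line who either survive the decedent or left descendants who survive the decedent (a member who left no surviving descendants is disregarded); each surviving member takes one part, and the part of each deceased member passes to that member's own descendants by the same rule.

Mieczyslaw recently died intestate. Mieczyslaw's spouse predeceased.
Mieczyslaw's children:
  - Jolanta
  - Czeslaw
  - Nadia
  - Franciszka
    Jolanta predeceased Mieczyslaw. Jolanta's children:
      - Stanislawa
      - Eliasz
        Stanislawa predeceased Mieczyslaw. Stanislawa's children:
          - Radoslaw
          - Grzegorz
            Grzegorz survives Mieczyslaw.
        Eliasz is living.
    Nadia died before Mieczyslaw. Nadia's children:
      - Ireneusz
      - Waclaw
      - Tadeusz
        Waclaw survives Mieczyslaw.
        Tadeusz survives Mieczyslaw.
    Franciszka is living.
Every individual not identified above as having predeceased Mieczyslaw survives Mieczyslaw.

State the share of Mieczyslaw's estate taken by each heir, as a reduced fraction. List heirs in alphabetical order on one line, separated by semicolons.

Czeslaw 1/4; Eliasz 1/8; Franciszka 1/4; Grzegorz 1/16; Ireneusz 1/12; Radoslaw 1/16; Tadeusz 1/12; Waclaw 1/12

There is no surviving spouse, so the entire estate passes to Mieczyslaw's descendants per stirpes.
The estate is divided into 4 equal shares of 1/4 among Jolanta, Czeslaw, Nadia, Franciszka.
Jolanta predeceased; the 1/4 allotted to Jolanta's branch passes to Jolanta's issue by representation.
The 1/4 is divided into 2 equal shares of 1/8 among Stanislawa, Eliasz.
Stanislawa predeceased; the 1/8 allotted to Stanislawa's branch passes to Stanislawa's issue by representation.
The 1/8 is divided into 2 equal shares of 1/16 among Radoslaw, Grzegorz.
Radoslaw is living and takes 1/16.
Grzegorz is living and takes 1/16.
Eliasz is living and takes 1/8.
Czeslaw is living and takes 1/4.
Nadia predeceased; the 1/4 allotted to Nadia's branch passes to Nadia's issue by representation.
The 1/4 is divided into 3 equal shares of 1/12 among Ireneusz, Waclaw, Tadeusz.
Ireneusz is living and takes 1/12.
Waclaw is living and takes 1/12.
Tadeusz is living and takes 1/12.
Franciszka is living and takes 1/4.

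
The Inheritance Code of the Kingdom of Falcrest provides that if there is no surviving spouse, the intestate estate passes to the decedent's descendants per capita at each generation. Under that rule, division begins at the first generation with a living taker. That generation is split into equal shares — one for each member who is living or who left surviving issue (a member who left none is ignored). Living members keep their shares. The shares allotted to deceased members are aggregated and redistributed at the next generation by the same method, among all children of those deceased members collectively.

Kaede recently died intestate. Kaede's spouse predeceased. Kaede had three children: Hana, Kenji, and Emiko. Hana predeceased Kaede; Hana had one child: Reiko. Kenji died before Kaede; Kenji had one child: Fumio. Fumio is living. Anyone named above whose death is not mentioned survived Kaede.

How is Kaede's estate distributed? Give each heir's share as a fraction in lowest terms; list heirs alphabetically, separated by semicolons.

There is no surviving spouse, so the entire estate passes to Kaede's descendants per capita at each generation.
At generation 1 (Hana, Kenji, Emiko) there are 3 shares of (1)/3 = 1/3 each.
Living: Emiko — each takes 1/3.
Deceased: Hana and Kenji. Their combined 2/3 is pooled and carried to generation 2.
At generation 2 (Reiko, Fumio) there are 2 shares of (2/3)/2 = 1/3 each.
Living: Reiko and Fumio — each takes 1/3.

Emiko 1/3; Fumio 1/3; Reiko 1/3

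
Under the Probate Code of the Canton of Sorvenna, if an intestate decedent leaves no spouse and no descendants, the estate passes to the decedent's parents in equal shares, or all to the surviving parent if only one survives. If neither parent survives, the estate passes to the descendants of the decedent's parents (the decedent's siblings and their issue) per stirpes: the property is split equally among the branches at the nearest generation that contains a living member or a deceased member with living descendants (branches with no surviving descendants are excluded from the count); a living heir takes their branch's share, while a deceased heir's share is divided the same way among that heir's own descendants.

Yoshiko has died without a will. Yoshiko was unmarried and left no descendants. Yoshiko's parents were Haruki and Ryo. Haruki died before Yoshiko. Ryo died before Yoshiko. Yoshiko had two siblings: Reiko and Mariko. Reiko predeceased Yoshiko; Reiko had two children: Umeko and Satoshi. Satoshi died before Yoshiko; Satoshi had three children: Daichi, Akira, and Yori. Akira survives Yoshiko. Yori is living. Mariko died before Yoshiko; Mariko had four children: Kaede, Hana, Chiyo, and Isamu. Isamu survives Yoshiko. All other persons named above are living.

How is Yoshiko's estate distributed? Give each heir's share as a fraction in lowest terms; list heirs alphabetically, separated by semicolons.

Neither parent survives and there are no descendants, so the estate passes to Yoshiko's siblings and their issue per stirpes.
The estate is divided into 2 equal shares of 1/2 among Reiko, Mariko.
Reiko predeceased; the 1/2 allotted to Reiko's branch passes to Reiko's issue by representation.
The 1/2 is divided into 2 equal shares of 1/4 among Umeko, Satoshi.
Umeko is living and takes 1/4.
Satoshi predeceased; the 1/4 allotted to Satoshi's branch passes to Satoshi's issue by representation.
The 1/4 is divided into 3 equal shares of 1/12 among Daichi, Akira, Yori.
Daichi is living and takes 1/12.
Akira is living and takes 1/12.
Yori is living and takes 1/12.
Mariko predeceased; the 1/2 allotted to Mariko's branch passes to Mariko's issue by representation.
The 1/2 is divided into 4 equal shares of 1/8 among Kaede, Hana, Chiyo, Isamu.
Kaede is living and takes 1/8.
Hana is living and takes 1/8.
Chiyo is living and takes 1/8.
Isamu is living and takes 1/8.

Akira 1/12; Chiyo 1/8; Daichi 1/12; Hana 1/8; Isamu 1/8; Kaede 1/8; Umeko 1/4; Yori 1/12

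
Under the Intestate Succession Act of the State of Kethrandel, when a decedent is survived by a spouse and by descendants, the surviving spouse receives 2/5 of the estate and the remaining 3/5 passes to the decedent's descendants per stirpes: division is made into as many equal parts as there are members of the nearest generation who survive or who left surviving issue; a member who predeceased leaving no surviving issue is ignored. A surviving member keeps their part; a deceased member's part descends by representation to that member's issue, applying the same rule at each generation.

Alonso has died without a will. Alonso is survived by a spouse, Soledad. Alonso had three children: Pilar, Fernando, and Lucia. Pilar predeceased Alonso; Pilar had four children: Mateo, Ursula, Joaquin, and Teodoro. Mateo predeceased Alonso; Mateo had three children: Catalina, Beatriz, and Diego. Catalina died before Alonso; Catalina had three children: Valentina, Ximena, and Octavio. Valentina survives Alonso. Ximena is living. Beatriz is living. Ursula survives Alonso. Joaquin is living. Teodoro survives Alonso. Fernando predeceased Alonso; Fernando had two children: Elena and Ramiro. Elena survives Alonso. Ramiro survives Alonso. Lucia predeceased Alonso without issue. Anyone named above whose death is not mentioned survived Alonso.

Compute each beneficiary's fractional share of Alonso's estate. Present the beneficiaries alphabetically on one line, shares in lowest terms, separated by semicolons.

Soledad, as surviving spouse, takes 2/5.
The remaining 3/5 passes to Alonso's descendants per stirpes.
Lucia left no surviving issue, so that branch lapses and is disregarded.
The 3/5 is divided into 2 equal shares of 3/10 among Pilar, Fernando.
Pilar predeceased; the 3/10 allotted to Pilar's branch passes to Pilar's issue by representation.
The 3/10 is divided into 4 equal shares of 3/40 among Mateo, Ursula, Joaquin, Teodoro.
Mateo predeceased; the 3/40 allotted to Mateo's branch passes to Mateo's issue by representation.
The 3/40 is divided into 3 equal shares of 1/40 among Catalina, Beatriz, Diego.
Catalina predeceased; the 1/40 allotted to Catalina's branch passes to Catalina's issue by representation.
The 1/40 is divided into 3 equal shares of 1/120 among Valentina, Ximena, Octavio.
Valentina is living and takes 1/120.
Ximena is living and takes 1/120.
Octavio is living and takes 1/120.
Beatriz is living and takes 1/40.
Diego is living and takes 1/40.
Ursula is living and takes 3/40.
Joaquin is living and takes 3/40.
Teodoro is living and takes 3/40.
Fernando predeceased; the 3/10 allotted to Fernando's branch passes to Fernando's issue by representation.
The 3/10 is divided into 2 equal shares of 3/20 among Elena, Ramiro.
Elena is living and takes 3/20.
Ramiro is living and takes 3/20.

Beatriz 1/40; Diego 1/40; Elena 3/20; Joaquin 3/40; Octavio 1/120; Ramiro 3/20; Soledad 2/5; Teodoro 3/40; Ursula 3/40; Valentina 1/120; Ximena 1/120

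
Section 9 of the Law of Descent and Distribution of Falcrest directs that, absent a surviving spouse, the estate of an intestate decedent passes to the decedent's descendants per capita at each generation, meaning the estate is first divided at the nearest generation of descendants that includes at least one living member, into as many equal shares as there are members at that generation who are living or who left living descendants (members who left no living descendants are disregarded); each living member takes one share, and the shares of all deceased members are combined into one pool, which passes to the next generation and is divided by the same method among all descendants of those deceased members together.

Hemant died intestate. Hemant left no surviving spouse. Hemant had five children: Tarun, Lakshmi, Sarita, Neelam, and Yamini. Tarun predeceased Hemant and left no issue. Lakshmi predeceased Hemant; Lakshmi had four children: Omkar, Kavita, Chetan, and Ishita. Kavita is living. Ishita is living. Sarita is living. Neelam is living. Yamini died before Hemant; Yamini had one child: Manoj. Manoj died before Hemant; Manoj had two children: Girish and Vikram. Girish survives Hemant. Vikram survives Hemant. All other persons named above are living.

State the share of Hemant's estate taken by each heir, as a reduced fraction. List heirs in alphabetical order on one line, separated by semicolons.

There is no surviving spouse, so the entire estate passes to Hemant's descendants per capita at each generation.
At generation 1 (Lakshmi, Sarita, Neelam, Yamini) there are 4 shares of (1)/4 = 1/4 each.
Living: Sarita and Neelam — each takes 1/4.
Deceased: Lakshmi and Yamini. Their combined 1/2 is pooled and carried to generation 2.
At generation 2 (Omkar, Kavita, Chetan, Ishita, Manoj) there are 5 shares of (1/2)/5 = 1/10 each.
Living: Omkar, Kavita, Chetan, and Ishita — each takes 1/10.
Deceased: Manoj. That 1/10 share is carried to generation 3.
At generation 3 (Girish, Vikram) there are 2 shares of (1/10)/2 = 1/20 each.
Living: Girish and Vikram — each takes 1/20.

Chetan 1/10; Girish 1/20; Ishita 1/10; Kavita 1/10; Neelam 1/4; Omkar 1/10; Sarita 1/4; Vikram 1/20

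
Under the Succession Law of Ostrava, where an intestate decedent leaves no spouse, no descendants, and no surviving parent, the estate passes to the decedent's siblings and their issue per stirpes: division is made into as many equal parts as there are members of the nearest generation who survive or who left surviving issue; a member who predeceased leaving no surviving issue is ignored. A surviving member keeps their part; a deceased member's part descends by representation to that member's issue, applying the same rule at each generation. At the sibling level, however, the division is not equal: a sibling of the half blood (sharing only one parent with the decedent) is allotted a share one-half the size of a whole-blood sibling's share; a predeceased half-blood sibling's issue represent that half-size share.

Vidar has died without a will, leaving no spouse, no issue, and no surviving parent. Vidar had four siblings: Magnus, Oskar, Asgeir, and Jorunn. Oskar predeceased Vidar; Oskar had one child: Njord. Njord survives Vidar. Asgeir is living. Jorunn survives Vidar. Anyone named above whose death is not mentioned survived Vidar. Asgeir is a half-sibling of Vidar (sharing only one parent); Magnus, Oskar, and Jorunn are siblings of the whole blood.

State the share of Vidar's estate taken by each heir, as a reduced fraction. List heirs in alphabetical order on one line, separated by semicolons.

Asgeir 1/7; Jorunn 2/7; Magnus 2/7; Njord 2/7

No spouse, descendants, or parent survives, so the estate passes to Vidar's siblings per stirpes.
Half-blood siblings count for one-half the weight of whole-blood siblings at the initial division.
Dividing 1 in proportion to weights (total weight 7/2): Magnus (weight 1) → 2/7; Oskar (weight 1) → 2/7; Asgeir (weight 1/2) → 1/7; Jorunn (weight 1) → 2/7.
Magnus is living and takes 2/7.
Oskar predeceased; the 2/7 allotted to Oskar's branch passes to Oskar's issue by representation.
Njord is the sole taker at this level and receives the full 2/7.
Asgeir is living and takes 1/7.
Jorunn is living and takes 2/7.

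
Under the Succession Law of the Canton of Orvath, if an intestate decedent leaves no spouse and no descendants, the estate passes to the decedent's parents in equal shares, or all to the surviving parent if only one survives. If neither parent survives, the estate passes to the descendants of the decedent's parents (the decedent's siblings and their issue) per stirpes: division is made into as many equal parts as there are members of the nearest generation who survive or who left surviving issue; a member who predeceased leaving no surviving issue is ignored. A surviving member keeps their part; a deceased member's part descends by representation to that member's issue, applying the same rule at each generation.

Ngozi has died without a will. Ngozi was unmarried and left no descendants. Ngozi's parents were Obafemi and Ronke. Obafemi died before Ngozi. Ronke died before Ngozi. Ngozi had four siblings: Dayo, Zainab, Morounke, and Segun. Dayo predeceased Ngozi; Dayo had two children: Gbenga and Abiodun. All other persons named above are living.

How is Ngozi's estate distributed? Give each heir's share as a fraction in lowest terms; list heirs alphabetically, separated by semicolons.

Abiodun 1/8; Gbenga 1/8; Morounke 1/4; Segun 1/4; Zainab 1/4

Neither parent survives and there are no descendants, so the estate passes to Ngozi's siblings and their issue per stirpes.
The estate is divided into 4 equal shares of 1/4 among Dayo, Zainab, Morounke, Segun.
Dayo predeceased; the 1/4 allotted to Dayo's branch passes to Dayo's issue by representation.
The 1/4 is divided into 2 equal shares of 1/8 among Gbenga, Abiodun.
Gbenga is living and takes 1/8.
Abiodun is living and takes 1/8.
Zainab is living and takes 1/4.
Morounke is living and takes 1/4.
Segun is living and takes 1/4.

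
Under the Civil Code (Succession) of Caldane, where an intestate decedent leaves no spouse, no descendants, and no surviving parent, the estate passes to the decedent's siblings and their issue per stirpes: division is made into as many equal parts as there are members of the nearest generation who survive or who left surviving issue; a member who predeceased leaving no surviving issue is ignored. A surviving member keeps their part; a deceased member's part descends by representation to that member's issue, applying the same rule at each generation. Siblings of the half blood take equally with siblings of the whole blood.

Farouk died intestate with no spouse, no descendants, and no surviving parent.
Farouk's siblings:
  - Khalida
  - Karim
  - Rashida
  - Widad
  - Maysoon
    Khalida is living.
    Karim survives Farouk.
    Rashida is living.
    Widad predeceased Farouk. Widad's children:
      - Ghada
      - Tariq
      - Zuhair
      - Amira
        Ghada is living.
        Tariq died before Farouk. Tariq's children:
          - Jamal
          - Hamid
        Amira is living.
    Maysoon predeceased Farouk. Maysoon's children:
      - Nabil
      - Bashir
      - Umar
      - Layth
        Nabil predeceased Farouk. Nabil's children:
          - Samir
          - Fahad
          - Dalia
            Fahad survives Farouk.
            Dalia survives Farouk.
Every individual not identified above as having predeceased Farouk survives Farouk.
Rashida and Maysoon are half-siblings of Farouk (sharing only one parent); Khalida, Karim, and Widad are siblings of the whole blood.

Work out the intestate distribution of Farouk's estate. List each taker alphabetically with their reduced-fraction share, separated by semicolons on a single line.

No spouse, descendants, or parent survives, so the estate passes to Farouk's siblings per stirpes.
Half-blood and whole-blood siblings take equally under the stated rule.
The estate is divided into 5 equal shares of 1/5 among Khalida, Karim, Rashida, Widad, Maysoon.
Khalida is living and takes 1/5.
Karim is living and takes 1/5.
Rashida is living and takes 1/5.
Widad predeceased; the 1/5 allotted to Widad's branch passes to Widad's issue by representation.
The 1/5 is divided into 4 equal shares of 1/20 among Ghada, Tariq, Zuhair, Amira.
Ghada is living and takes 1/20.
Tariq predeceased; the 1/20 allotted to Tariq's branch passes to Tariq's issue by representation.
The 1/20 is divided into 2 equal shares of 1/40 among Jamal, Hamid.
Jamal is living and takes 1/40.
Hamid is living and takes 1/40.
Zuhair is living and takes 1/20.
Amira is living and takes 1/20.
Maysoon predeceased; the 1/5 allotted to Maysoon's branch passes to Maysoon's issue by representation.
The 1/5 is divided into 4 equal shares of 1/20 among Nabil, Bashir, Umar, Layth.
Nabil predeceased; the 1/20 allotted to Nabil's branch passes to Nabil's issue by representation.
The 1/20 is divided into 3 equal shares of 1/60 among Samir, Fahad, Dalia.
Samir is living and takes 1/60.
Fahad is living and takes 1/60.
Dalia is living and takes 1/60.
Bashir is living and takes 1/20.
Umar is living and takes 1/20.
Layth is living and takes 1/20.

Amira 1/20; Bashir 1/20; Dalia 1/60; Fahad 1/60; Ghada 1/20; Hamid 1/40; Jamal 1/40; Karim 1/5; Khalida 1/5; Layth 1/20; Rashida 1/5; Samir 1/60; Umar 1/20; Zuhair 1/20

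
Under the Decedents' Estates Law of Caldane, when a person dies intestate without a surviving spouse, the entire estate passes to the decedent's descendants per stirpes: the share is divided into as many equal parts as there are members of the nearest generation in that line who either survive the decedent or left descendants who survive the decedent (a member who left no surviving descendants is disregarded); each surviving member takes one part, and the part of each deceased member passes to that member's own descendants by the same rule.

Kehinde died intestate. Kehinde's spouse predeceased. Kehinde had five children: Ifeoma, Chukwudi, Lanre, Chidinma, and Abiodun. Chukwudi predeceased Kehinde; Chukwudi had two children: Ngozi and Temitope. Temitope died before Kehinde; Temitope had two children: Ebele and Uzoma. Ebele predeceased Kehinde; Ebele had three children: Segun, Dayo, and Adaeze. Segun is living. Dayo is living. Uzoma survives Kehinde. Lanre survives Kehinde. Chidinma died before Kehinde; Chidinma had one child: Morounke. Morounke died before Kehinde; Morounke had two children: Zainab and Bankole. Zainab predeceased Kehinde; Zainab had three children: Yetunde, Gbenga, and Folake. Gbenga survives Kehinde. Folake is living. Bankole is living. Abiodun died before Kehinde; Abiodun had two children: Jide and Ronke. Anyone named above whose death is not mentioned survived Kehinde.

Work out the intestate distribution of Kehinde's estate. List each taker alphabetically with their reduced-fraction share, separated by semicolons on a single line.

There is no surviving spouse, so the entire estate passes to Kehinde's descendants per stirpes.
The estate is divided into 5 equal shares of 1/5 among Ifeoma, Chukwudi, Lanre, Chidinma, Abiodun.
Ifeoma is living and takes 1/5.
Chukwudi predeceased; the 1/5 allotted to Chukwudi's branch passes to Chukwudi's issue by representation.
The 1/5 is divided into 2 equal shares of 1/10 among Ngozi, Temitope.
Ngozi is living and takes 1/10.
Temitope predeceased; the 1/10 allotted to Temitope's branch passes to Temitope's issue by representation.
The 1/10 is divided into 2 equal shares of 1/20 among Ebele, Uzoma.
Ebele predeceased; the 1/20 allotted to Ebele's branch passes to Ebele's issue by representation.
The 1/20 is divided into 3 equal shares of 1/60 among Segun, Dayo, Adaeze.
Segun is living and takes 1/60.
Dayo is living and takes 1/60.
Adaeze is living and takes 1/60.
Uzoma is living and takes 1/20.
Lanre is living and takes 1/5.
Chidinma predeceased; the 1/5 allotted to Chidinma's branch passes to Chidinma's issue by representation.
Morounke's line is the sole branch at this level, so the full 1/5 passes to Morounke's issue by representation.
The 1/5 is divided into 2 equal shares of 1/10 among Zainab, Bankole.
Zainab predeceased; the 1/10 allotted to Zainab's branch passes to Zainab's issue by representation.
The 1/10 is divided into 3 equal shares of 1/30 among Yetunde, Gbenga, Folake.
Yetunde is living and takes 1/30.
Gbenga is living and takes 1/30.
Folake is living and takes 1/30.
Bankole is living and takes 1/10.
Abiodun predeceased; the 1/5 allotted to Abiodun's branch passes to Abiodun's issue by representation.
The 1/5 is divided into 2 equal shares of 1/10 among Jide, Ronke.
Jide is living and takes 1/10.
Ronke is living and takes 1/10.

Adaeze 1/60; Bankole 1/10; Dayo 1/60; Folake 1/30; Gbenga 1/30; Ifeoma 1/5; Jide 1/10; Lanre 1/5; Ngozi 1/10; Ronke 1/10; Segun 1/60; Uzoma 1/20; Yetunde 1/30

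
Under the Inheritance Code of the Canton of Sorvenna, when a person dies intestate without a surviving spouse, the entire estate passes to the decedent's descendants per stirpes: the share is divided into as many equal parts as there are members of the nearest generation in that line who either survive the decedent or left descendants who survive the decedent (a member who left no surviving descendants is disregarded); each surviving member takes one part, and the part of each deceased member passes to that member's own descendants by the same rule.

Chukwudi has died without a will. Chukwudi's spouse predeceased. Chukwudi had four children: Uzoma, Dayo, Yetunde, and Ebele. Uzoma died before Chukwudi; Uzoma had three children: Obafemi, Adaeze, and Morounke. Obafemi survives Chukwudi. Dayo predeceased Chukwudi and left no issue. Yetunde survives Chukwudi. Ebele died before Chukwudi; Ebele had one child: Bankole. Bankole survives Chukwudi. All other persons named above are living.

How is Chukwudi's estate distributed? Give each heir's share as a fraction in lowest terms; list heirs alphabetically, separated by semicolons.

Adaeze 1/9; Bankole 1/3; Morounke 1/9; Obafemi 1/9; Yetunde 1/3

There is no surviving spouse, so the entire estate passes to Chukwudi's descendants per stirpes.
Dayo left no surviving issue, so that branch lapses and is disregarded.
The estate is divided into 3 equal shares of 1/3 among Uzoma, Yetunde, Ebele.
Uzoma predeceased; the 1/3 allotted to Uzoma's branch passes to Uzoma's issue by representation.
The 1/3 is divided into 3 equal shares of 1/9 among Obafemi, Adaeze, Morounke.
Obafemi is living and takes 1/9.
Adaeze is living and takes 1/9.
Morounke is living and takes 1/9.
Yetunde is living and takes 1/3.
Ebele predeceased; the 1/3 allotted to Ebele's branch passes to Ebele's issue by representation.
Bankole is the sole taker at this level and receives the full 1/3.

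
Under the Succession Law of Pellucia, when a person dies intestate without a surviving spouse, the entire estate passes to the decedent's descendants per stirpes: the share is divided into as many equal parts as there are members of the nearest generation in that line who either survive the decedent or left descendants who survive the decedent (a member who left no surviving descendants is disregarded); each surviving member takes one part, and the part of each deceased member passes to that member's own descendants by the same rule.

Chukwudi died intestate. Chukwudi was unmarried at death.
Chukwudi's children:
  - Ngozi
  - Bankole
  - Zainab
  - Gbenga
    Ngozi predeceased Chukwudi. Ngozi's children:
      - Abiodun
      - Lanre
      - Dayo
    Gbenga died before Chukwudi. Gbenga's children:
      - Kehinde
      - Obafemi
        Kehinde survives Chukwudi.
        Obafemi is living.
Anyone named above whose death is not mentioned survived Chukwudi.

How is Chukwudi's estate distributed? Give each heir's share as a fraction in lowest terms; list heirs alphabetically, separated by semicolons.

There is no surviving spouse, so the entire estate passes to Chukwudi's descendants per stirpes.
The estate is divided into 4 equal shares of 1/4 among Ngozi, Bankole, Zainab, Gbenga.
Ngozi predeceased; the 1/4 allotted to Ngozi's branch passes to Ngozi's issue by representation.
The 1/4 is divided into 3 equal shares of 1/12 among Abiodun, Lanre, Dayo.
Abiodun is living and takes 1/12.
Lanre is living and takes 1/12.
Dayo is living and takes 1/12.
Bankole is living and takes 1/4.
Zainab is living and takes 1/4.
Gbenga predeceased; the 1/4 allotted to Gbenga's branch passes to Gbenga's issue by representation.
The 1/4 is divided into 2 equal shares of 1/8 among Kehinde, Obafemi.
Kehinde is living and takes 1/8.
Obafemi is living and takes 1/8.

Abiodun 1/12; Bankole 1/4; Dayo 1/12; Kehinde 1/8; Lanre 1/12; Obafemi 1/8; Zainab 1/4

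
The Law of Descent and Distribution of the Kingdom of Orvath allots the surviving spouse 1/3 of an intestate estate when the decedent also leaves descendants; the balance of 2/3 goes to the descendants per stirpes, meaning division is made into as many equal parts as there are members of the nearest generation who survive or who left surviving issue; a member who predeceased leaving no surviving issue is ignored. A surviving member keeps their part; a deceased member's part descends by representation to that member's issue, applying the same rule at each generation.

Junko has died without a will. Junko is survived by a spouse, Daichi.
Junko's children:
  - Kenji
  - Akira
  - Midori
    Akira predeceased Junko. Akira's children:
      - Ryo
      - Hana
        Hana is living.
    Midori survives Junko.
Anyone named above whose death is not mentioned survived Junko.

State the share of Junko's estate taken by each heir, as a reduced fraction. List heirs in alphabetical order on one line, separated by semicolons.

Daichi, as surviving spouse, takes 1/3.
The remaining 2/3 passes to Junko's descendants per stirpes.
The 2/3 is divided into 3 equal shares of 2/9 among Kenji, Akira, Midori.
Kenji is living and takes 2/9.
Akira predeceased; the 2/9 allotted to Akira's branch passes to Akira's issue by representation.
The 2/9 is divided into 2 equal shares of 1/9 among Ryo, Hana.
Ryo is living and takes 1/9.
Hana is living and takes 1/9.
Midori is living and takes 2/9.

Daichi 1/3; Hana 1/9; Kenji 2/9; Midori 2/9; Ryo 1/9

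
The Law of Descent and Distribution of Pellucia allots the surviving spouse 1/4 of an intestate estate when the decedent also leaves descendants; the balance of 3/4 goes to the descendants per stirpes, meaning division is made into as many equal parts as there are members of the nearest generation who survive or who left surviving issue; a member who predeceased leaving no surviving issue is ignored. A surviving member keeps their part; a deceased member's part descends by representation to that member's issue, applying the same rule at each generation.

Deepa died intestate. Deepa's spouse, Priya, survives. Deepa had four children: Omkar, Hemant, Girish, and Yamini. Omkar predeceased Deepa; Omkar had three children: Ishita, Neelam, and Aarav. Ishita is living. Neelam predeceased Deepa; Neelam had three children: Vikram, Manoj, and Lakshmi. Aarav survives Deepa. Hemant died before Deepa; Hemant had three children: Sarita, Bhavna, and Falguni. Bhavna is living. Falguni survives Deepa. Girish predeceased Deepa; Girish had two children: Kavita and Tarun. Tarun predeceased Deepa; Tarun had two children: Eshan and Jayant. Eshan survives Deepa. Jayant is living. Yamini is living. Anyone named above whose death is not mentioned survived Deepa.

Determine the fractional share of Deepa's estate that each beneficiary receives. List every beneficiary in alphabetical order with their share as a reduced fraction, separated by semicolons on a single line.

Aarav 1/16; Bhavna 1/16; Eshan 3/64; Falguni 1/16; Ishita 1/16; Jayant 3/64; Kavita 3/32; Lakshmi 1/48; Manoj 1/48; Priya 1/4; Sarita 1/16; Vikram 1/48; Yamini 3/16

Priya, as surviving spouse, takes 1/4.
The remaining 3/4 passes to Deepa's descendants per stirpes.
The 3/4 is divided into 4 equal shares of 3/16 among Omkar, Hemant, Girish, Yamini.
Omkar predeceased; the 3/16 allotted to Omkar's branch passes to Omkar's issue by representation.
The 3/16 is divided into 3 equal shares of 1/16 among Ishita, Neelam, Aarav.
Ishita is living and takes 1/16.
Neelam predeceased; the 1/16 allotted to Neelam's branch passes to Neelam's issue by representation.
The 1/16 is divided into 3 equal shares of 1/48 among Vikram, Manoj, Lakshmi.
Vikram is living and takes 1/48.
Manoj is living and takes 1/48.
Lakshmi is living and takes 1/48.
Aarav is living and takes 1/16.
Hemant predeceased; the 3/16 allotted to Hemant's branch passes to Hemant's issue by representation.
The 3/16 is divided into 3 equal shares of 1/16 among Sarita, Bhavna, Falguni.
Sarita is living and takes 1/16.
Bhavna is living and takes 1/16.
Falguni is living and takes 1/16.
Girish predeceased; the 3/16 allotted to Girish's branch passes to Girish's issue by representation.
The 3/16 is divided into 2 equal shares of 3/32 among Kavita, Tarun.
Kavita is living and takes 3/32.
Tarun predeceased; the 3/32 allotted to Tarun's branch passes to Tarun's issue by representation.
The 3/32 is divided into 2 equal shares of 3/64 among Eshan, Jayant.
Eshan is living and takes 3/64.
Jayant is living and takes 3/64.
Yamini is living and takes 3/16.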